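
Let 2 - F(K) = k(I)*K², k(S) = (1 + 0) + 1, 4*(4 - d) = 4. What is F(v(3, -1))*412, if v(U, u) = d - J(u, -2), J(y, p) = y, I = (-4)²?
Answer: -12360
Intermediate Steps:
I = 16
d = 3 (d = 4 - ¼*4 = 4 - 1 = 3)
k(S) = 2 (k(S) = 1 + 1 = 2)
v(U, u) = 3 - u
F(K) = 2 - 2*K²
F(v(3, -1))*412 = (2 - 2*(3 - 1*(-1))²)*412 = (2 - 2*(3 + 1)²)*412 = (2 - 2*4²)*412 = (2 - 2*16)*412 = (2 - 32)*412 = -30*412 = -12360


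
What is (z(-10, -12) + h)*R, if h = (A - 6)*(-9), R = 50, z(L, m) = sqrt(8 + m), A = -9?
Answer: 6750 + 100*I ≈ 6750.0 + 100.0*I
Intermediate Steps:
h = 135 (h = (-9 - 6)*(-9) = -15*(-9) = 135)
(z(-10, -12) + h)*R = (sqrt(8 - 12) + 135)*50 = (sqrt(-4) + 135)*50 = (2*I + 135)*50 = (135 + 2*I)*50 = 6750 + 100*I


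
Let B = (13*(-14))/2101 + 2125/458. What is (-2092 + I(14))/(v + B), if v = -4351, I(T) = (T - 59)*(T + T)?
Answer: 3225488816/4182403289 ≈ 0.77120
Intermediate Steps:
I(T) = 2*T*(-59 + T) (I(T) = (-59 + T)*(2*T) = 2*T*(-59 + T))
B = 4381269/962258 (B = -182*1/2101 + 2125*(1/458) = -182/2101 + 2125/458 = 4381269/962258 ≈ 4.5531)
(-2092 + I(14))/(v + B) = (-2092 + 2*14*(-59 + 14))/(-4351 + 4381269/962258) = (-2092 + 2*14*(-45))/(-4182403289/962258) = (-2092 - 1260)*(-962258/4182403289) = -3352*(-962258/4182403289) = 3225488816/4182403289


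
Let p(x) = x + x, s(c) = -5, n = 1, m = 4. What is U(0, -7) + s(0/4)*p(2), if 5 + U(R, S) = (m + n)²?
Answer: 0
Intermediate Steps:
p(x) = 2*x
U(R, S) = 20 (U(R, S) = -5 + (4 + 1)² = -5 + 5² = -5 + 25 = 20)
U(0, -7) + s(0/4)*p(2) = 20 - 10*2 = 20 - 5*4 = 20 - 20 = 0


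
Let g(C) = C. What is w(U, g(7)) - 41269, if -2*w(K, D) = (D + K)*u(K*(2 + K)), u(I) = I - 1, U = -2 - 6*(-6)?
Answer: -132681/2 ≈ -66341.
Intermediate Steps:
U = 34 (U = -2 + 36 = 34)
u(I) = -1 + I
w(K, D) = -(-1 + K*(2 + K))*(D + K)/2 (w(K, D) = -(D + K)*(-1 + K*(2 + K))/2 = -(-1 + K*(2 + K))*(D + K)/2)
w(U, g(7)) - 41269 = -(-1 + 34*(2 + 34))*(7 + 34)/2 - 41269 = -1/2*(-1 + 34*36)*41 - 41269 = -1/2*(-1 + 1224)*41 - 41269 = -1/2*1223*41 - 41269 = -50143/2 - 41269 = -132681/2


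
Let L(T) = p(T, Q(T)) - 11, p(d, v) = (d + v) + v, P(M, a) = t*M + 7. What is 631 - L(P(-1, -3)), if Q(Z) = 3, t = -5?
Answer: 624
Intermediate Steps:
P(M, a) = 7 - 5*M (P(M, a) = -5*M + 7 = 7 - 5*M)
p(d, v) = d + 2*v
L(T) = -5 + T (L(T) = (T + 2*3) - 11 = (T + 6) - 11 = (6 + T) - 11 = -5 + T)
631 - L(P(-1, -3)) = 631 - (-5 + (7 - 5*(-1))) = 631 - (-5 + (7 + 5)) = 631 - (-5 + 12) = 631 - 1*7 = 631 - 7 = 624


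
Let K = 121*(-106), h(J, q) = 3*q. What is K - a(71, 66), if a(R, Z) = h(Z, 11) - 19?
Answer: -12840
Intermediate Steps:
a(R, Z) = 14 (a(R, Z) = 3*11 - 19 = 33 - 19 = 14)
K = -12826
K - a(71, 66) = -12826 - 1*14 = -12826 - 14 = -12840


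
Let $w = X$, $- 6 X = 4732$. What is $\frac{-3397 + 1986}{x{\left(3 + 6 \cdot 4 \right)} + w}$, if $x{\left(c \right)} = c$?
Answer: $\frac{4233}{2285} \approx 1.8525$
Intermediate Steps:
$X = - \frac{2366}{3}$ ($X = \left(- \frac{1}{6}\right) 4732 = - \frac{2366}{3} \approx -788.67$)
$w = - \frac{2366}{3} \approx -788.67$
$\frac{-3397 + 1986}{x{\left(3 + 6 \cdot 4 \right)} + w} = \frac{-3397 + 1986}{\left(3 + 6 \cdot 4\right) - \frac{2366}{3}} = - \frac{1411}{\left(3 + 24\right) - \frac{2366}{3}} = - \frac{1411}{27 - \frac{2366}{3}} = - \frac{1411}{- \frac{2285}{3}} = \left(-1411\right) \left(- \frac{3}{2285}\right) = \frac{4233}{2285}$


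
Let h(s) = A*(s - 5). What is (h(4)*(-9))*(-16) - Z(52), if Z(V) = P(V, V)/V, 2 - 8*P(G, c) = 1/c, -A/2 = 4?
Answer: 24919961/21632 ≈ 1152.0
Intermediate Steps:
A = -8 (A = -2*4 = -8)
P(G, c) = 1/4 - 1/(8*c)
h(s) = 40 - 8*s (h(s) = -8*(s - 5) = -8*(-5 + s) = 40 - 8*s)
Z(V) = (-1 + 2*V)/(8*V**2) (Z(V) = ((-1 + 2*V)/(8*V))/V = (-1 + 2*V)/(8*V**2))
(h(4)*(-9))*(-16) - Z(52) = ((40 - 8*4)*(-9))*(-16) - (-1 + 2*52)/(8*52**2) = ((40 - 32)*(-9))*(-16) - (-1 + 104)/(8*2704) = (8*(-9))*(-16) - 103/(8*2704) = -72*(-16) - 1*103/21632 = 1152 - 103/21632 = 24919961/21632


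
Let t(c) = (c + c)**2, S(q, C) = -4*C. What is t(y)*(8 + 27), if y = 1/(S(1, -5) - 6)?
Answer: 5/7 ≈ 0.71429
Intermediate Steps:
y = 1/14 (y = 1/(-4*(-5) - 6) = 1/(20 - 6) = 1/14 ≈ 0.071429)
t(c) = 4*c**2 (t(c) = (2*c)**2 = 4*c**2)
t(y)*(8 + 27) = (4*(1/14)**2)*(8 + 27) = (4*(1/196))*35 = (1/49)*35 = 5/7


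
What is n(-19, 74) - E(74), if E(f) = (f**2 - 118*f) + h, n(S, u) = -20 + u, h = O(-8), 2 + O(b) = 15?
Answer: 3297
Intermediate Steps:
O(b) = 13 (O(b) = -2 + 15 = 13)
h = 13
E(f) = 13 + f**2 - 118*f (E(f) = (f**2 - 118*f) + 13 = 13 + f**2 - 118*f)
n(-19, 74) - E(74) = (-20 + 74) - (13 + 74**2 - 118*74) = 54 - (13 + 5476 - 8732) = 54 - 1*(-3243) = 54 + 3243 = 3297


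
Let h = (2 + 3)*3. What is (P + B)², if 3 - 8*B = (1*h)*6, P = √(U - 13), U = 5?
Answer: 7057/64 - 87*I*√2/2 ≈ 110.27 - 61.518*I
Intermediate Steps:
h = 15 (h = 5*3 = 15)
P = 2*I*√2 (P = √(5 - 13) = √(-8) = 2*I*√2 ≈ 2.8284*I)
B = -87/8 (B = 3/8 - 1*15*6/8 = 3/8 - 15*6/8 = 3/8 - ⅛*90 = 3/8 - 45/4 = -87/8 ≈ -10.875)
(P + B)² = (2*I*√2 - 87/8)² = (-87/8 + 2*I*√2)²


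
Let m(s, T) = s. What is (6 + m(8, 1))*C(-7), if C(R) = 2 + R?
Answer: -70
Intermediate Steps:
(6 + m(8, 1))*C(-7) = (6 + 8)*(2 - 7) = 14*(-5) = -70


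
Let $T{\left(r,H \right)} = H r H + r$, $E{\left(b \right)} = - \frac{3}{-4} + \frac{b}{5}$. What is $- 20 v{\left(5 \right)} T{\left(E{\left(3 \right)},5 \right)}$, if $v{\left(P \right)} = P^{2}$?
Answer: $-17550$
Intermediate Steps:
$E{\left(b \right)} = \frac{3}{4} + \frac{b}{5}$ ($E{\left(b \right)} = \left(-3\right) \left(- \frac{1}{4}\right) + b \frac{1}{5} = \frac{3}{4} + \frac{b}{5}$)
$T{\left(r,H \right)} = r + r H^{2}$ ($T{\left(r,H \right)} = r H^{2} + r = r + r H^{2}$)
$- 20 v{\left(5 \right)} T{\left(E{\left(3 \right)},5 \right)} = - 20 \cdot 5^{2} \left(\frac{3}{4} + \frac{1}{5} \cdot 3\right) \left(1 + 5^{2}\right) = \left(-20\right) 25 \left(\frac{3}{4} + \frac{3}{5}\right) \left(1 + 25\right) = - 500 \cdot \frac{27}{20} \cdot 26 = \left(-500\right) \frac{351}{10} = -17550$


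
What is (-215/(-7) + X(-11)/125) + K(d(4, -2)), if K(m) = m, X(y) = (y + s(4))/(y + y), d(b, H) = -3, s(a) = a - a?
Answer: 48507/1750 ≈ 27.718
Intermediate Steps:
s(a) = 0
X(y) = ½ (X(y) = (y + 0)/(y + y) = y/((2*y)) = y*(1/(2*y)) = ½)
(-215/(-7) + X(-11)/125) + K(d(4, -2)) = (-215/(-7) + (½)/125) - 3 = (-215*(-⅐) + (½)*(1/125)) - 3 = (215/7 + 1/250) - 3 = 53757/1750 - 3 = 48507/1750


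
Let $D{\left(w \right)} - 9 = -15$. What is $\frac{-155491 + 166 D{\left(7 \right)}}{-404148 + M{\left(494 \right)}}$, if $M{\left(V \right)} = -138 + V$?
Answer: $\frac{156487}{403792} \approx 0.38754$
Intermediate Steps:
$D{\left(w \right)} = -6$ ($D{\left(w \right)} = 9 - 15 = -6$)
$\frac{-155491 + 166 D{\left(7 \right)}}{-404148 + M{\left(494 \right)}} = \frac{-155491 + 166 \left(-6\right)}{-404148 + \left(-138 + 494\right)} = \frac{-155491 - 996}{-404148 + 356} = - \frac{156487}{-403792} = \left(-156487\right) \left(- \frac{1}{403792}\right) = \frac{156487}{403792}$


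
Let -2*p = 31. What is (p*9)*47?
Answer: -13113/2 ≈ -6556.5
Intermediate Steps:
p = -31/2 (p = -½*31 = -31/2 ≈ -15.500)
(p*9)*47 = -31/2*9*47 = -279/2*47 = -13113/2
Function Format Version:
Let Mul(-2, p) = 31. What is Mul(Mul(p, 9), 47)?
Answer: Rational(-13113, 2) ≈ -6556.5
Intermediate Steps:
p = Rational(-31, 2) (p = Mul(Rational(-1, 2), 31) = Rational(-31, 2) ≈ -15.500)
Mul(Mul(p, 9), 47) = Mul(Mul(Rational(-31, 2), 9), 47) = Mul(Rational(-279, 2), 47) = Rational(-13113, 2)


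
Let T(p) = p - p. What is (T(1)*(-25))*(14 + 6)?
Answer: 0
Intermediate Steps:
T(p) = 0
(T(1)*(-25))*(14 + 6) = (0*(-25))*(14 + 6) = 0*20 = 0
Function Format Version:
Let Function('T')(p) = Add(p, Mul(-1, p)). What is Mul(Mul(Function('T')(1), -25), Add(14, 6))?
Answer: 0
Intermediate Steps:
Function('T')(p) = 0
Mul(Mul(Function('T')(1), -25), Add(14, 6)) = Mul(Mul(0, -25), Add(14, 6)) = Mul(0, 20) = 0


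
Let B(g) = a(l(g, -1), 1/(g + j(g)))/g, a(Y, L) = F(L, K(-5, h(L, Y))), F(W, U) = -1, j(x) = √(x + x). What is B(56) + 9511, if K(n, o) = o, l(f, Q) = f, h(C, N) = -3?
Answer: 532615/56 ≈ 9511.0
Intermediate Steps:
j(x) = √2*√x (j(x) = √(2*x) = √2*√x)
a(Y, L) = -1
B(g) = -1/g
B(56) + 9511 = -1/56 + 9511 = 532615/56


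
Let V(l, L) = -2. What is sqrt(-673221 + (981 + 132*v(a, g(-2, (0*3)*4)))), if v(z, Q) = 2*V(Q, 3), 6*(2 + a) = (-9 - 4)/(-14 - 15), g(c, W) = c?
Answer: 96*I*sqrt(73) ≈ 820.22*I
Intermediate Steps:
a = -335/174 (a = -2 + ((-9 - 4)/(-14 - 15))/6 = -2 + (-13/(-29))/6 = -2 + (-13*(-1/29))/6 = -2 + (1/6)*(13/29) = -2 + 13/174 = -335/174 ≈ -1.9253)
v(z, Q) = -4 (v(z, Q) = 2*(-2) = -4)
sqrt(-673221 + (981 + 132*v(a, g(-2, (0*3)*4)))) = sqrt(-673221 + (981 + 132*(-4))) = sqrt(-673221 + (981 - 528)) = sqrt(-673221 + 453) = sqrt(-672768) = 96*I*sqrt(73)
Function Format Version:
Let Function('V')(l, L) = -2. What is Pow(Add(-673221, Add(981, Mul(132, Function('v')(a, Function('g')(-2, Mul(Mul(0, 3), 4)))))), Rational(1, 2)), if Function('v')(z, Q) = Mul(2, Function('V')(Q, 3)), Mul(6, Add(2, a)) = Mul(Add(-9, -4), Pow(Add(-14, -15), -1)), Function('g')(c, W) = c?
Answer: Mul(96, I, Pow(73, Rational(1, 2))) ≈ Mul(820.22, I)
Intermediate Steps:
a = Rational(-335, 174) (a = Add(-2, Mul(Rational(1, 6), Mul(Add(-9, -4), Pow(Add(-14, -15), -1)))) = Add(-2, Mul(Rational(1, 6), Mul(-13, Pow(-29, -1)))) = Add(-2, Mul(Rational(1, 6), Mul(-13, Rational(-1, 29)))) = Add(-2, Mul(Rational(1, 6), Rational(13, 29))) = Add(-2, Rational(13, 174)) = Rational(-335, 174) ≈ -1.9253)
Function('v')(z, Q) = -4 (Function('v')(z, Q) = Mul(2, -2) = -4)
Pow(Add(-673221, Add(981, Mul(132, Function('v')(a, Function('g')(-2, Mul(Mul(0, 3), 4)))))), Rational(1, 2)) = Pow(Add(-673221, Add(981, Mul(132, -4))), Rational(1, 2)) = Pow(Add(-673221, Add(981, -528)), Rational(1, 2)) = Pow(Add(-673221, 453), Rational(1, 2)) = Pow(-672768, Rational(1, 2)) = Mul(96, I, Pow(73, Rational(1, 2)))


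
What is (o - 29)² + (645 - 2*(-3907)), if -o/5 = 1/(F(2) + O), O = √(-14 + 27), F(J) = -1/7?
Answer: 1881942715/202248 + 4527355*√13/202248 ≈ 9385.8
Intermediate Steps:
F(J) = -⅐ (F(J) = -1*⅐ = -⅐)
O = √13 ≈ 3.6056
o = -5/(-⅐ + √13) ≈ -1.4440
(o - 29)² + (645 - 2*(-3907)) = ((-35/636 - 245*√13/636) - 29)² + (645 - 2*(-3907)) = (-18479/636 - 245*√13/636)² + (645 - 1*(-7814)) = (-18479/636 - 245*√13/636)² + (645 + 7814) = (-18479/636 - 245*√13/636)² + 8459 = 8459 + (-18479/636 - 245*√13/636)²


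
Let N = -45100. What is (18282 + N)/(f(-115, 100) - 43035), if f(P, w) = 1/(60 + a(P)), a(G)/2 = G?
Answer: 4559060/7315951 ≈ 0.62317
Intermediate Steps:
a(G) = 2*G
f(P, w) = 1/(60 + 2*P)
(18282 + N)/(f(-115, 100) - 43035) = (18282 - 45100)/(1/(2*(30 - 115)) - 43035) = -26818/((½)/(-85) - 43035) = -26818/((½)*(-1/85) - 43035) = -26818/(-1/170 - 43035) = -26818/(-7315951/170) = -26818*(-170/7315951) = 4559060/7315951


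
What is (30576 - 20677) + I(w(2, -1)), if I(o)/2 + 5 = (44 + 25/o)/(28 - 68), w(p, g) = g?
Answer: 197761/20 ≈ 9888.0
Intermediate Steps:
I(o) = -61/5 - 5/(4*o) (I(o) = -10 + 2*((44 + 25/o)/(28 - 68)) = -10 + 2*((44 + 25/o)/(-40)) = -10 + 2*((44 + 25/o)*(-1/40)) = -10 + 2*(-11/10 - 5/(8*o)) = -10 + (-11/5 - 5/(4*o)) = -61/5 - 5/(4*o))
(30576 - 20677) + I(w(2, -1)) = (30576 - 20677) + (1/20)*(-25 - 244*(-1))/(-1) = 9899 + (1/20)*(-1)*(-25 + 244) = 9899 + (1/20)*(-1)*219 = 9899 - 219/20 = 197761/20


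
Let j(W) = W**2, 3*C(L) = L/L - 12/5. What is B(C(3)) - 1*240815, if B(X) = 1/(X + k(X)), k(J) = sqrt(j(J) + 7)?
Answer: -3612224/15 + 2*sqrt(406)/105 ≈ -2.4081e+5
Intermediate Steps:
C(L) = -7/15 (C(L) = (L/L - 12/5)/3 = (1 - 12*1/5)/3 = (1 - 12/5)/3 = (1/3)*(-7/5) = -7/15)
k(J) = sqrt(7 + J**2) (k(J) = sqrt(J**2 + 7) = sqrt(7 + J**2))
B(X) = 1/(X + sqrt(7 + X**2))
B(C(3)) - 1*240815 = 1/(-7/15 + sqrt(7 + (-7/15)**2)) - 1*240815 = 1/(-7/15 + sqrt(7 + 49/225)) - 240815 = 1/(-7/15 + sqrt(1624/225)) - 240815 = 1/(-7/15 + 2*sqrt(406)/15) - 240815 = -240815 + 1/(-7/15 + 2*sqrt(406)/15)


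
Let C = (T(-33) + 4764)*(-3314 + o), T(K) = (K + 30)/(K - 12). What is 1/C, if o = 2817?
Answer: -15/35516117 ≈ -4.2234e-7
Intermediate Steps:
T(K) = (30 + K)/(-12 + K)
C = -35516117/15 (C = ((30 - 33)/(-12 - 33) + 4764)*(-3314 + 2817) = (-3/(-45) + 4764)*(-497) = (-1/45*(-3) + 4764)*(-497) = (1/15 + 4764)*(-497) = (71461/15)*(-497) = -35516117/15 ≈ -2.3677e+6)
1/C = 1/(-35516117/15) = -15/35516117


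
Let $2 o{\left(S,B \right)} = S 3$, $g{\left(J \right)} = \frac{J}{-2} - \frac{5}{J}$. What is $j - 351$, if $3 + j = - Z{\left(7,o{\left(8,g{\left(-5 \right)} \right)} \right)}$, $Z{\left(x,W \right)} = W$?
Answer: $-366$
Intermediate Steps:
$g{\left(J \right)} = - \frac{5}{J} - \frac{J}{2}$ ($g{\left(J \right)} = J \left(- \frac{1}{2}\right) - \frac{5}{J} = - \frac{J}{2} - \frac{5}{J} = - \frac{5}{J} - \frac{J}{2}$)
$o{\left(S,B \right)} = \frac{3 S}{2}$ ($o{\left(S,B \right)} = \frac{S 3}{2} = \frac{3 S}{2}$)
$j = -15$ ($j = -3 - \frac{3}{2} \cdot 8 = -3 - 12 = -15$)
$j - 351 = -15 - 351 = -366$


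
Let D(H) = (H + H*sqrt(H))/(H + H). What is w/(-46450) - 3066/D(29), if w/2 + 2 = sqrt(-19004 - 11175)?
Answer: 5086277/23225 - 219*sqrt(29) - I*sqrt(30179)/23225 ≈ -960.35 - 0.0074799*I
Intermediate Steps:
D(H) = (H + H**(3/2))/(2*H) (D(H) = (H + H**(3/2))/((2*H)) = (H + H**(3/2))*(1/(2*H)) = (H + H**(3/2))/(2*H))
w = -4 + 2*I*sqrt(30179) (w = -4 + 2*sqrt(-19004 - 11175) = -4 + 2*sqrt(-30179) = -4 + 2*(I*sqrt(30179)) = -4 + 2*I*sqrt(30179) ≈ -4.0 + 347.44*I)
w/(-46450) - 3066/D(29) = (-4 + 2*I*sqrt(30179))/(-46450) - 3066/(1/2 + sqrt(29)/2) = (-4 + 2*I*sqrt(30179))*(-1/46450) - 3066/(1/2 + sqrt(29)/2) = (2/23225 - I*sqrt(30179)/23225) - 3066/(1/2 + sqrt(29)/2) = 2/23225 - 3066/(1/2 + sqrt(29)/2) - I*sqrt(30179)/23225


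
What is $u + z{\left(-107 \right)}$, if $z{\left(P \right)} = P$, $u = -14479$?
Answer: $-14586$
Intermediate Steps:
$u + z{\left(-107 \right)} = -14479 - 107 = -14586$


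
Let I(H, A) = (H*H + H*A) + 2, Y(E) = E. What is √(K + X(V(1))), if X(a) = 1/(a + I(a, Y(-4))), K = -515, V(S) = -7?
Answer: I*√74158/12 ≈ 22.693*I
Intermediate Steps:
I(H, A) = 2 + H² + A*H (I(H, A) = (H² + A*H) + 2 = 2 + H² + A*H)
X(a) = 1/(2 + a² - 3*a) (X(a) = 1/(a + (2 + a² - 4*a)) = 1/(2 + a² - 3*a))
√(K + X(V(1))) = √(-515 + 1/(2 + (-7)² - 3*(-7))) = √(-515 + 1/(2 + 49 + 21)) = √(-515 + 1/72) = √(-37079/72) = I*√74158/12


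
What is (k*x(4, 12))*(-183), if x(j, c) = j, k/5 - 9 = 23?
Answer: -117120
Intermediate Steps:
k = 160 (k = 45 + 5*23 = 45 + 115 = 160)
(k*x(4, 12))*(-183) = (160*4)*(-183) = 640*(-183) = -117120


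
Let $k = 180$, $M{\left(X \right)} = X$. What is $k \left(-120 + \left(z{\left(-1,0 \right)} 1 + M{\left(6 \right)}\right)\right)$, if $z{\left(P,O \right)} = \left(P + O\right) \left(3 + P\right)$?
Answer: $-20880$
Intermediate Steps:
$z{\left(P,O \right)} = \left(3 + P\right) \left(O + P\right)$ ($z{\left(P,O \right)} = \left(O + P\right) \left(3 + P\right) = \left(3 + P\right) \left(O + P\right)$)
$k \left(-120 + \left(z{\left(-1,0 \right)} 1 + M{\left(6 \right)}\right)\right) = 180 \left(-120 + \left(\left(\left(-1\right)^{2} + 3 \cdot 0 + 3 \left(-1\right) + 0 \left(-1\right)\right) 1 + 6\right)\right) = 180 \left(-120 + \left(\left(1 + 0 - 3 + 0\right) 1 + 6\right)\right) = 180 \left(-120 + \left(\left(-2\right) 1 + 6\right)\right) = 180 \left(-120 + \left(-2 + 6\right)\right) = 180 \left(-120 + 4\right) = 180 \left(-116\right) = -20880$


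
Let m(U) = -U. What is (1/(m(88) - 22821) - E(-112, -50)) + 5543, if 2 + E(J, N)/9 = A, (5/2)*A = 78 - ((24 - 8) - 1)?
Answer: 611005934/114545 ≈ 5334.2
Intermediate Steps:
A = 126/5 (A = 2*(78 - ((24 - 8) - 1))/5 = 2*(78 - (16 - 1))/5 = 2*(78 - 1*15)/5 = 2*(78 - 15)/5 = (⅖)*63 = 126/5 ≈ 25.200)
E(J, N) = 1044/5 (E(J, N) = -18 + 9*(126/5) = -18 + 1134/5 = 1044/5)
(1/(m(88) - 22821) - E(-112, -50)) + 5543 = (1/(-1*88 - 22821) - 1*1044/5) + 5543 = (1/(-88 - 22821) - 1044/5) + 5543 = (1/(-22909) - 1044/5) + 5543 = (-1/22909 - 1044/5) + 5543 = -23917001/114545 + 5543 = 611005934/114545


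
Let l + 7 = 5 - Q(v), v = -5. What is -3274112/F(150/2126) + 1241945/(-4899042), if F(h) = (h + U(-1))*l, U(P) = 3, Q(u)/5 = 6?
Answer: 22201045899319/666269712 ≈ 33321.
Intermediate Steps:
Q(u) = 30 (Q(u) = 5*6 = 30)
l = -32 (l = -7 + (5 - 1*30) = -7 + (5 - 30) = -7 - 25 = -32)
F(h) = -96 - 32*h (F(h) = (h + 3)*(-32) = (3 + h)*(-32) = -96 - 32*h)
-3274112/F(150/2126) + 1241945/(-4899042) = -3274112/(-96 - 4800/2126) + 1241945/(-4899042) = -3274112/(-96 - 4800/2126) + 1241945*(-1/4899042) = -3274112/(-96 - 32*75/1063) - 1241945/4899042 = -3274112/(-96 - 2400/1063) - 1241945/4899042 = -3274112/(-104448/1063) - 1241945/4899042 = -3274112*(-1063/104448) - 1241945/4899042 = 27190477/816 - 1241945/4899042 = 22201045899319/666269712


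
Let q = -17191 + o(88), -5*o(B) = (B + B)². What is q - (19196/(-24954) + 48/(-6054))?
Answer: -1472029698793/62946465 ≈ -23385.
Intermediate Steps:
o(B) = -4*B²/5 (o(B) = -(B + B)²/5 = -4*B²/5)
q = -116931/5 (q = -17191 - ⅘*88² = -17191 - ⅘*7744 = -17191 - 30976/5 = -116931/5 ≈ -23386.)
q - (19196/(-24954) + 48/(-6054)) = -116931/5 - (19196/(-24954) + 48/(-6054)) = -116931/5 - (19196*(-1/24954) + 48*(-1/6054)) = -116931/5 - (-9598/12477 - 8/1009) = -116931/5 - 1*(-9784198/12589293) = -116931/5 + 9784198/12589293 = -1472029698793/62946465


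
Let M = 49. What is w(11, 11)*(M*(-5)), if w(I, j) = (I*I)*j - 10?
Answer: -323645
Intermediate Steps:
w(I, j) = -10 + j*I**2 (w(I, j) = I**2*j - 10 = j*I**2 - 10 = -10 + j*I**2)
w(11, 11)*(M*(-5)) = (-10 + 11*11**2)*(49*(-5)) = (-10 + 11*121)*(-245) = (-10 + 1331)*(-245) = 1321*(-245) = -323645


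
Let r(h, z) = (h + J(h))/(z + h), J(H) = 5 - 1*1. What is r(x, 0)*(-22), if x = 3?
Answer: -154/3 ≈ -51.333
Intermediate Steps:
J(H) = 4 (J(H) = 5 - 1 = 4)
r(h, z) = (4 + h)/(h + z) (r(h, z) = (h + 4)/(z + h) = (4 + h)/(h + z))
r(x, 0)*(-22) = ((4 + 3)/(3 + 0))*(-22) = (7/3)*(-22) = -154/3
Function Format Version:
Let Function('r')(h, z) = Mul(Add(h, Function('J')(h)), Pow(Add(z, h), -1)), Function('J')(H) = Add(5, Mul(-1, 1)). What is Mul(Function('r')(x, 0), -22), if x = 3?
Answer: Rational(-154, 3) ≈ -51.333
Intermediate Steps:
Function('J')(H) = 4 (Function('J')(H) = Add(5, -1) = 4)
Function('r')(h, z) = Mul(Pow(Add(h, z), -1), Add(4, h)) (Function('r')(h, z) = Mul(Add(h, 4), Pow(Add(z, h), -1)) = Mul(Add(4, h), Pow(Add(h, z), -1)) = Mul(Pow(Add(h, z), -1), Add(4, h)))
Mul(Function('r')(x, 0), -22) = Mul(Mul(Pow(Add(3, 0), -1), Add(4, 3)), -22) = Mul(Mul(Pow(3, -1), 7), -22) = Mul(Mul(Rational(1, 3), 7), -22) = Mul(Rational(7, 3), -22) = Rational(-154, 3)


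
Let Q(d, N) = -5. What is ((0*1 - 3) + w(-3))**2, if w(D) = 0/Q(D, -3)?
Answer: 9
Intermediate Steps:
w(D) = 0 (w(D) = 0/(-5) = 0*(-1/5) = 0)
((0*1 - 3) + w(-3))**2 = ((0*1 - 3) + 0)**2 = ((0 - 3) + 0)**2 = (-3 + 0)**2 = (-3)**2 = 9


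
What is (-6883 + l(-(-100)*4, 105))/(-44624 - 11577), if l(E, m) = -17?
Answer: 6900/56201 ≈ 0.12277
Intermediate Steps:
(-6883 + l(-(-100)*4, 105))/(-44624 - 11577) = (-6883 - 17)/(-44624 - 11577) = -6900/(-56201) = -6900*(-1/56201) = 6900/56201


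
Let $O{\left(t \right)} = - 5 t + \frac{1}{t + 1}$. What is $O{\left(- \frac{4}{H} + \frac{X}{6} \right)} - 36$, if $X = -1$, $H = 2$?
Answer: $- \frac{1093}{42} \approx -26.024$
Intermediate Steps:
$O{\left(t \right)} = \frac{1}{1 + t} - 5 t$ ($O{\left(t \right)} = - 5 t + \frac{1}{1 + t} = \frac{1}{1 + t} - 5 t$)
$O{\left(- \frac{4}{H} + \frac{X}{6} \right)} - 36 = \frac{1 - 5 \left(- \frac{4}{2} - \frac{1}{6}\right) - 5 \left(- \frac{4}{2} - \frac{1}{6}\right)^{2}}{1 - \left(\frac{1}{6} + 2\right)} - 36 = \frac{1 - 5 \left(\left(-4\right) \frac{1}{2} - \frac{1}{6}\right) - 5 \left(\left(-4\right) \frac{1}{2} - \frac{1}{6}\right)^{2}}{1 - \frac{13}{6}} - 36 = \frac{1 - 5 \left(-2 - \frac{1}{6}\right) - 5 \left(-2 - \frac{1}{6}\right)^{2}}{1 - \frac{13}{6}} - 36 = \frac{1 - - \frac{65}{6} - 5 \left(- \frac{13}{6}\right)^{2}}{1 - \frac{13}{6}} - 36 = \frac{1 + \frac{65}{6} - \frac{845}{36}}{- \frac{7}{6}} - 36 = - \frac{6 \left(1 + \frac{65}{6} - \frac{845}{36}\right)}{7} - 36 = \left(- \frac{6}{7}\right) \left(- \frac{419}{36}\right) - 36 = \frac{419}{42} - 36 = - \frac{1093}{42}$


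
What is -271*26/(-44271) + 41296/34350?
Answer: 345040886/253451475 ≈ 1.3614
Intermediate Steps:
-271*26/(-44271) + 41296/34350 = -7046*(-1/44271) + 41296*(1/34350) = 7046/44271 + 20648/17175 = 345040886/253451475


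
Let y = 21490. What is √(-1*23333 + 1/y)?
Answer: I*√10775648371810/21490 ≈ 152.75*I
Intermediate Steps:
√(-1*23333 + 1/y) = √(-1*23333 + 1/21490) = √(-23333 + 1/21490) = √(-501426169/21490) = I*√10775648371810/21490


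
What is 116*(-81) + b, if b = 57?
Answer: -9339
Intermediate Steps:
116*(-81) + b = 116*(-81) + 57 = -9396 + 57 = -9339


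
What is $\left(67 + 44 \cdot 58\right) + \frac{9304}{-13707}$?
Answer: $\frac{35889329}{13707} \approx 2618.3$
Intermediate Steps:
$\left(67 + 44 \cdot 58\right) + \frac{9304}{-13707} = \left(67 + 2552\right) + 9304 \left(- \frac{1}{13707}\right) = 2619 - \frac{9304}{13707} = \frac{35889329}{13707}$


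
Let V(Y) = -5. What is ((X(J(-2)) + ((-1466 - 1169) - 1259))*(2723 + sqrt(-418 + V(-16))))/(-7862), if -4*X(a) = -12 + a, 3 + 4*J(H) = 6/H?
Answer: 84753375/62896 + 93375*I*sqrt(47)/62896 ≈ 1347.5 + 10.178*I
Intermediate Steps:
J(H) = -3/4 + 3/(2*H) (J(H) = -3/4 + (6/H)/4 = -3/4 + 3/(2*H))
X(a) = 3 - a/4 (X(a) = -(-12 + a)/4 = 3 - a/4)
((X(J(-2)) + ((-1466 - 1169) - 1259))*(2723 + sqrt(-418 + V(-16))))/(-7862) = (((3 - 3*(2 - 1*(-2))/(16*(-2))) + ((-1466 - 1169) - 1259))*(2723 + sqrt(-418 - 5)))/(-7862) = (((3 - 3*(-1)*(2 + 2)/(16*2)) + (-2635 - 1259))*(2723 + sqrt(-423)))*(-1/7862) = (((3 - 3*(-1)*4/(16*2)) - 3894)*(2723 + 3*I*sqrt(47)))*(-1/7862) = (((3 - 1/4*(-3/2)) - 3894)*(2723 + 3*I*sqrt(47)))*(-1/7862) = (((3 + 3/8) - 3894)*(2723 + 3*I*sqrt(47)))*(-1/7862) = ((27/8 - 3894)*(2723 + 3*I*sqrt(47)))*(-1/7862) = -31125*(2723 + 3*I*sqrt(47))/8*(-1/7862) = (-84753375/8 - 93375*I*sqrt(47)/8)*(-1/7862) = 84753375/62896 + 93375*I*sqrt(47)/62896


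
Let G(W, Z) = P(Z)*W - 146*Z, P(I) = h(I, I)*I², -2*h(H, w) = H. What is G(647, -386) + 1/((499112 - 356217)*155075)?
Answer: 412283863471770408001/22159442125 ≈ 1.8605e+10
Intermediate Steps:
h(H, w) = -H/2
P(I) = -I³/2 (P(I) = (-I/2)*I² = -I³/2)
G(W, Z) = -146*Z - W*Z³/2 (G(W, Z) = (-Z³/2)*W - 146*Z = -W*Z³/2 - 146*Z = -146*Z - W*Z³/2)
G(647, -386) + 1/((499112 - 356217)*155075) = (½)*(-386)*(-292 - 1*647*(-386)²) + 1/((499112 - 356217)*155075) = (½)*(-386)*(-292 - 1*647*148996) + (1/155075)/142895 = (½)*(-386)*(-292 - 96400412) + (1/142895)*(1/155075) = (½)*(-386)*(-96400704) + 1/22159442125 = 18605335872 + 1/22159442125 = 412283863471770408001/22159442125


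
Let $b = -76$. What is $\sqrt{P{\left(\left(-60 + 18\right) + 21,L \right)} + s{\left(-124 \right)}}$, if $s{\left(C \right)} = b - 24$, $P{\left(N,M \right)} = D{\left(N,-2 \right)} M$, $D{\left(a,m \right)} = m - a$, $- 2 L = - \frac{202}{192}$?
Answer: $\frac{i \sqrt{51843}}{24} \approx 9.4871 i$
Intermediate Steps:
$L = \frac{101}{192}$ ($L = - \frac{\left(-202\right) \frac{1}{192}}{2} = \left(- \frac{1}{2}\right) \left(- \frac{101}{96}\right) = \frac{101}{192} \approx 0.52604$)
$P{\left(N,M \right)} = M \left(-2 - N\right)$ ($P{\left(N,M \right)} = \left(-2 - N\right) M = M \left(-2 - N\right)$)
$s{\left(C \right)} = -100$ ($s{\left(C \right)} = -76 - 24 = -100$)
$\sqrt{P{\left(\left(-60 + 18\right) + 21,L \right)} + s{\left(-124 \right)}} = \sqrt{\left(-1\right) \frac{101}{192} \left(2 + \left(\left(-60 + 18\right) + 21\right)\right) - 100} = \sqrt{\left(-1\right) \frac{101}{192} \left(2 + \left(-42 + 21\right)\right) - 100} = \sqrt{\left(-1\right) \frac{101}{192} \left(2 - 21\right) - 100} = \sqrt{\left(-1\right) \frac{101}{192} \left(-19\right) - 100} = \sqrt{\frac{1919}{192} - 100} = \sqrt{- \frac{17281}{192}} = \frac{i \sqrt{51843}}{24}$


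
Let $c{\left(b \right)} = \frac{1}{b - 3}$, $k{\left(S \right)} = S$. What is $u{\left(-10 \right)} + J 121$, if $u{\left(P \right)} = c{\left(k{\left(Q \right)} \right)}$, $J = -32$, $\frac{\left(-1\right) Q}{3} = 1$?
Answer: $- \frac{23233}{6} \approx -3872.2$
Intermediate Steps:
$Q = -3$ ($Q = \left(-3\right) 1 = -3$)
$c{\left(b \right)} = \frac{1}{-3 + b}$
$u{\left(P \right)} = - \frac{1}{6}$ ($u{\left(P \right)} = \frac{1}{-3 - 3} = \frac{1}{-6} = - \frac{1}{6}$)
$u{\left(-10 \right)} + J 121 = - \frac{1}{6} - 3872 = - \frac{23233}{6}$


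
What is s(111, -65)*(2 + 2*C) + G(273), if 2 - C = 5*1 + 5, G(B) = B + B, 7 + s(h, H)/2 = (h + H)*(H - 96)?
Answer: 208110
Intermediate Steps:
s(h, H) = -14 + 2*(-96 + H)*(H + h) (s(h, H) = -14 + 2*((h + H)*(H - 96)) = -14 + 2*((H + h)*(-96 + H)) = -14 + 2*((-96 + H)*(H + h)) = -14 + 2*(-96 + H)*(H + h))
G(B) = 2*B
C = -8 (C = 2 - (5*1 + 5) = 2 - (5 + 5) = 2 - 1*10 = 2 - 10 = -8)
s(111, -65)*(2 + 2*C) + G(273) = (-14 - 192*(-65) - 192*111 + 2*(-65)² + 2*(-65)*111)*(2 + 2*(-8)) + 2*273 = (-14 + 12480 - 21312 + 2*4225 - 14430)*(2 - 16) + 546 = (-14 + 12480 - 21312 + 8450 - 14430)*(-14) + 546 = -14826*(-14) + 546 = 207564 + 546 = 208110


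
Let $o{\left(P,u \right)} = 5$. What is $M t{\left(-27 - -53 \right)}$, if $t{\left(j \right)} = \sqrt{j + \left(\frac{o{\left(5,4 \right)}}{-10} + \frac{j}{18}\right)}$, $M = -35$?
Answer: $- \frac{35 \sqrt{970}}{6} \approx -181.68$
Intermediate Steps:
$t{\left(j \right)} = \sqrt{- \frac{1}{2} + \frac{19 j}{18}}$ ($t{\left(j \right)} = \sqrt{j + \left(\frac{5}{-10} + \frac{j}{18}\right)} = \sqrt{j + \left(5 \left(- \frac{1}{10}\right) + j \frac{1}{18}\right)} = \sqrt{j + \left(- \frac{1}{2} + \frac{j}{18}\right)} = \sqrt{- \frac{1}{2} + \frac{19 j}{18}}$)
$M t{\left(-27 - -53 \right)} = - 35 \frac{\sqrt{-18 + 38 \left(-27 - -53\right)}}{6} = - 35 \frac{\sqrt{-18 + 38 \left(-27 + 53\right)}}{6} = - 35 \frac{\sqrt{-18 + 38 \cdot 26}}{6} = - 35 \frac{\sqrt{-18 + 988}}{6} = - 35 \frac{\sqrt{970}}{6} = - \frac{35 \sqrt{970}}{6}$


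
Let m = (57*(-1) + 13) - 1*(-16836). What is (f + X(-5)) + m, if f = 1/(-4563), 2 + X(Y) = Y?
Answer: 76589954/4563 ≈ 16785.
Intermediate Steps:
X(Y) = -2 + Y
m = 16792 (m = (-57 + 13) + 16836 = -44 + 16836 = 16792)
f = -1/4563 ≈ -0.00021915
(f + X(-5)) + m = (-1/4563 + (-2 - 5)) + 16792 = (-1/4563 - 7) + 16792 = -31942/4563 + 16792 = 76589954/4563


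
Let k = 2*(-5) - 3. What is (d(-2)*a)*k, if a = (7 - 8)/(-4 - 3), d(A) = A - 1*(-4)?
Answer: -26/7 ≈ -3.7143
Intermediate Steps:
d(A) = 4 + A (d(A) = A + 4 = 4 + A)
a = ⅐ (a = -1/(-7) = -1*(-⅐) = ⅐ ≈ 0.14286)
k = -13 (k = -10 - 3 = -13)
(d(-2)*a)*k = ((4 - 2)*(⅐))*(-13) = (2*(⅐))*(-13) = (2/7)*(-13) = -26/7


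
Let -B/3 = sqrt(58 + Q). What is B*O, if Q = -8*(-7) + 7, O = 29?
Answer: -957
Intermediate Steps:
Q = 63 (Q = 56 + 7 = 63)
B = -33 (B = -3*sqrt(58 + 63) = -3*sqrt(121) = -3*11 = -33)
B*O = -33*29 = -957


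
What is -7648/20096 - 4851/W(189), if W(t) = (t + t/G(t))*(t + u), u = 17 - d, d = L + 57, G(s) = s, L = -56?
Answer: -6177739/12230300 ≈ -0.50512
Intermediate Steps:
d = 1 (d = -56 + 57 = 1)
u = 16 (u = 17 - 1*1 = 17 - 1 = 16)
W(t) = (1 + t)*(16 + t) (W(t) = (t + t/t)*(t + 16) = (t + 1)*(16 + t) = (1 + t)*(16 + t))
-7648/20096 - 4851/W(189) = -7648/20096 - 4851/(16 + 189 + 189*(16 + 189)) = -7648*1/20096 - 4851/(16 + 189 + 189*205) = -239/628 - 4851/(16 + 189 + 38745) = -239/628 - 4851/38950 = -6177739/12230300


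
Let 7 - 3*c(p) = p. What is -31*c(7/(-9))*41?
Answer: -88970/27 ≈ -3295.2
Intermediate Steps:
c(p) = 7/3 - p/3
-31*c(7/(-9))*41 = -31*(7/3 - 7/(3*(-9)))*41 = -31*(7/3 - 7*(-1)/(3*9))*41 = -31*(7/3 - 1/3*(-7/9))*41 = -31*(7/3 + 7/27)*41 = -31*70/27*41 = -2170/27*41 = -88970/27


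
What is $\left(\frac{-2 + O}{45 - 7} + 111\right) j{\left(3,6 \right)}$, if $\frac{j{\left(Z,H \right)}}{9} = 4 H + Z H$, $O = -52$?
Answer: $\frac{786996}{19} \approx 41421.0$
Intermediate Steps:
$j{\left(Z,H \right)} = 36 H + 9 H Z$ ($j{\left(Z,H \right)} = 9 \left(4 H + Z H\right) = 9 \left(4 H + H Z\right) = 36 H + 9 H Z$)
$\left(\frac{-2 + O}{45 - 7} + 111\right) j{\left(3,6 \right)} = \left(\frac{-2 - 52}{45 - 7} + 111\right) 9 \cdot 6 \left(4 + 3\right) = \left(- \frac{54}{38} + 111\right) 9 \cdot 6 \cdot 7 = \left(\left(-54\right) \frac{1}{38} + 111\right) 378 = \left(- \frac{27}{19} + 111\right) 378 = \frac{2082}{19} \cdot 378 = \frac{786996}{19}$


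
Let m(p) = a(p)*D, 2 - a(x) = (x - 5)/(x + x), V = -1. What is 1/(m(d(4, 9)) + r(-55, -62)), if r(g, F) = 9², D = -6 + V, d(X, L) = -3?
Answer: 3/229 ≈ 0.013100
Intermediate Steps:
D = -7 (D = -6 - 1 = -7)
r(g, F) = 81
a(x) = 2 - (-5 + x)/(2*x) (a(x) = 2 - (x - 5)/(x + x) = 2 - (-5 + x)/(2*x))
m(p) = -7*(5 + 3*p)/(2*p) (m(p) = ((5 + 3*p)/(2*p))*(-7) = -7*(5 + 3*p)/(2*p))
1/(m(d(4, 9)) + r(-55, -62)) = 1/((7/2)*(-5 - 3*(-3))/(-3) + 81) = 1/((7/2)*(-⅓)*(-5 + 9) + 81) = 1/((7/2)*(-⅓)*4 + 81) = 1/(-14/3 + 81) = 1/(229/3) = 3/229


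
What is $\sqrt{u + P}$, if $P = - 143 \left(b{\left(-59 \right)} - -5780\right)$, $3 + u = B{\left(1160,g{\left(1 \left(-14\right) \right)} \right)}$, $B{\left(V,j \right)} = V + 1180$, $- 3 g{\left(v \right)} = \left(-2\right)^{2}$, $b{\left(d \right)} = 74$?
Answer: $i \sqrt{834785} \approx 913.67 i$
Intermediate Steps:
$g{\left(v \right)} = - \frac{4}{3}$ ($g{\left(v \right)} = - \frac{\left(-2\right)^{2}}{3} = \left(- \frac{1}{3}\right) 4 = - \frac{4}{3}$)
$B{\left(V,j \right)} = 1180 + V$
$u = 2337$ ($u = -3 + \left(1180 + 1160\right) = -3 + 2340 = 2337$)
$P = -837122$ ($P = - 143 \left(74 - -5780\right) = - 143 \left(74 + 5780\right) = \left(-143\right) 5854 = -837122$)
$\sqrt{u + P} = \sqrt{2337 - 837122} = \sqrt{-834785} = i \sqrt{834785}$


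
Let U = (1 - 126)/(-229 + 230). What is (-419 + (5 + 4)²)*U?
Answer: 42250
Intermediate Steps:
U = -125 (U = -125/1 = -125*1 = -125)
(-419 + (5 + 4)²)*U = (-419 + (5 + 4)²)*(-125) = (-419 + 9²)*(-125) = (-419 + 81)*(-125) = -338*(-125) = 42250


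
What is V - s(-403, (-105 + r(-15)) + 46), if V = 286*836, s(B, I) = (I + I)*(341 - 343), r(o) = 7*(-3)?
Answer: 238776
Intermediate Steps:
r(o) = -21
s(B, I) = -4*I (s(B, I) = (2*I)*(-2) = -4*I)
V = 239096
V - s(-403, (-105 + r(-15)) + 46) = 239096 - (-4)*((-105 - 21) + 46) = 239096 - (-4)*(-126 + 46) = 239096 - (-4)*(-80) = 239096 - 1*320 = 239096 - 320 = 238776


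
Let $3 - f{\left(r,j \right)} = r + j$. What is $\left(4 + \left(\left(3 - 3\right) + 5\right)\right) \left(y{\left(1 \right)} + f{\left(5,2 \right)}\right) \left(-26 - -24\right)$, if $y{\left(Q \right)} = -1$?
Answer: $90$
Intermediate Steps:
$f{\left(r,j \right)} = 3 - j - r$ ($f{\left(r,j \right)} = 3 - \left(r + j\right) = 3 - \left(j + r\right) = 3 - j - r$)
$\left(4 + \left(\left(3 - 3\right) + 5\right)\right) \left(y{\left(1 \right)} + f{\left(5,2 \right)}\right) \left(-26 - -24\right) = \left(4 + \left(\left(3 - 3\right) + 5\right)\right) \left(-1 - 4\right) \left(-26 - -24\right) = \left(4 + \left(0 + 5\right)\right) \left(-1 - 4\right) \left(-26 + 24\right) = \left(4 + 5\right) \left(-1 - 4\right) \left(-2\right) = 9 \left(\left(-5\right) \left(-2\right)\right) = 9 \cdot 10 = 90$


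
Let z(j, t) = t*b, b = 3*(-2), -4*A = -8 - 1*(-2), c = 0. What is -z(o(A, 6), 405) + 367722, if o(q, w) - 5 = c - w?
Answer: 370152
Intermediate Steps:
A = 3/2 (A = -(-8 - 1*(-2))/4 = -(-8 + 2)/4 = -¼*(-6) = 3/2 ≈ 1.5000)
b = -6
o(q, w) = 5 - w (o(q, w) = 5 + (0 - w) = 5 - w)
z(j, t) = -6*t (z(j, t) = t*(-6) = -6*t)
-z(o(A, 6), 405) + 367722 = -(-6)*405 + 367722 = -1*(-2430) + 367722 = 2430 + 367722 = 370152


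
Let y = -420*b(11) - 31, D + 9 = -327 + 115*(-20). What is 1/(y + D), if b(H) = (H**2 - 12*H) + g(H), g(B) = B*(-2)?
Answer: 1/11193 ≈ 8.9342e-5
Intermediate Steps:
g(B) = -2*B
b(H) = H**2 - 14*H (b(H) = (H**2 - 12*H) - 2*H = H**2 - 14*H)
D = -2636 (D = -9 + (-327 + 115*(-20)) = -9 + (-327 - 2300) = -9 - 2627 = -2636)
y = 13829 (y = -4620*(-14 + 11) - 31 = -4620*(-3) - 31 = -420*(-33) - 31 = 13860 - 31 = 13829)
1/(y + D) = 1/(13829 - 2636) = 1/11193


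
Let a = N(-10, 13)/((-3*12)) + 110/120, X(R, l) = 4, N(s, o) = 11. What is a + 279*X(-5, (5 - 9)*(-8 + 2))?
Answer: 20099/18 ≈ 1116.6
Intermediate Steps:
a = 11/18 (a = 11/((-3*12)) + 110/120 = 11/(-36) + 110*(1/120) = 11*(-1/36) + 11/12 = -11/36 + 11/12 = 11/18 ≈ 0.61111)
a + 279*X(-5, (5 - 9)*(-8 + 2)) = 11/18 + 279*4 = 11/18 + 1116 = 20099/18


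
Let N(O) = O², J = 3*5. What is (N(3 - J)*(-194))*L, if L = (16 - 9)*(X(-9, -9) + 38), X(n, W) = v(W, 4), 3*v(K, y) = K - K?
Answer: -7430976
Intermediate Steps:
v(K, y) = 0 (v(K, y) = (K - K)/3 = (⅓)*0 = 0)
X(n, W) = 0
J = 15
L = 266 (L = (16 - 9)*(0 + 38) = 7*38 = 266)
(N(3 - J)*(-194))*L = ((3 - 1*15)²*(-194))*266 = ((3 - 15)²*(-194))*266 = ((-12)²*(-194))*266 = (144*(-194))*266 = -27936*266 = -7430976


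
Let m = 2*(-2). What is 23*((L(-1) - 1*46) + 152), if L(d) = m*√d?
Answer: 2438 - 92*I ≈ 2438.0 - 92.0*I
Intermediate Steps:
m = -4
L(d) = -4*√d
23*((L(-1) - 1*46) + 152) = 23*((-4*I - 1*46) + 152) = 23*((-4*I - 46) + 152) = 23*((-46 - 4*I) + 152) = 23*(106 - 4*I) = 2438 - 92*I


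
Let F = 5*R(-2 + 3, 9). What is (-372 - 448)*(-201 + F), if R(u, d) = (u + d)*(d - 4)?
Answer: -40180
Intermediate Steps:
R(u, d) = (-4 + d)*(d + u) (R(u, d) = (d + u)*(-4 + d) = (-4 + d)*(d + u))
F = 250 (F = 5*(9**2 - 4*9 - 4*(-2 + 3) + 9*(-2 + 3)) = 5*(81 - 36 - 4*1 + 9*1) = 5*(81 - 36 - 4 + 9) = 5*50 = 250)
(-372 - 448)*(-201 + F) = (-372 - 448)*(-201 + 250) = -820*49 = -40180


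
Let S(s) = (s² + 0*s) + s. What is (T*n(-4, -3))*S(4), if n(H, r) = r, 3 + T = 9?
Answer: -360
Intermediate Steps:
T = 6 (T = -3 + 9 = 6)
S(s) = s + s² (S(s) = (s² + 0) + s = s² + s = s + s²)
(T*n(-4, -3))*S(4) = (6*(-3))*(4*(1 + 4)) = -72*5 = -18*20 = -360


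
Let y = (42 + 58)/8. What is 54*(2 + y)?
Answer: 783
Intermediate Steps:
y = 25/2 (y = 100*(⅛) = 25/2 ≈ 12.500)
54*(2 + y) = 54*(2 + 25/2) = 54*(29/2) = 783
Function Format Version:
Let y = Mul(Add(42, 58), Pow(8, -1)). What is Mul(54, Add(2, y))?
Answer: 783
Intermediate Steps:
y = Rational(25, 2) (y = Mul(100, Rational(1, 8)) = Rational(25, 2) ≈ 12.500)
Mul(54, Add(2, y)) = Mul(54, Add(2, Rational(25, 2))) = Mul(54, Rational(29, 2)) = 783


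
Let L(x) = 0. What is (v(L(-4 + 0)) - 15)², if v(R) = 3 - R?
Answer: 144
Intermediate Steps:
(v(L(-4 + 0)) - 15)² = ((3 - 1*0) - 15)² = ((3 + 0) - 15)² = (3 - 15)² = (-12)² = 144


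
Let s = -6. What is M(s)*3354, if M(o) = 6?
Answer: 20124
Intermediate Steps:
M(s)*3354 = 6*3354 = 20124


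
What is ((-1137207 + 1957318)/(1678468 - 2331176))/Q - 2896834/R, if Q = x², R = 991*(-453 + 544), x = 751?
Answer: -21763381193374787/677513224190452 ≈ -32.122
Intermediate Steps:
R = 90181 (R = 991*91 = 90181)
Q = 564001 (Q = 751² = 564001)
((-1137207 + 1957318)/(1678468 - 2331176))/Q - 2896834/R = ((-1137207 + 1957318)/(1678468 - 2331176))/564001 - 2896834/90181 = (820111/(-652708))*(1/564001) - 2896834*1/90181 = (820111*(-1/652708))*(1/564001) - 2896834/90181 = -820111/652708*1/564001 - 2896834/90181 = -820111/368127964708 - 2896834/90181 = -21763381193374787/677513224190452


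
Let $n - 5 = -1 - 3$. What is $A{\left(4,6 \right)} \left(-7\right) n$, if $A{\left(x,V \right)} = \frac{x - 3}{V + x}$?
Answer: $- \frac{7}{10} \approx -0.7$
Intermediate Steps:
$n = 1$ ($n = 5 - 4 = 1$)
$A{\left(x,V \right)} = \frac{-3 + x}{V + x}$
$A{\left(4,6 \right)} \left(-7\right) n = \frac{-3 + 4}{6 + 4} \left(-7\right) 1 = \frac{1}{10} \cdot 1 \left(-7\right) 1 = \frac{1}{10} \left(-7\right) 1 = \left(- \frac{7}{10}\right) 1 = - \frac{7}{10}$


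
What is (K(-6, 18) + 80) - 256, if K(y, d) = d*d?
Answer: 148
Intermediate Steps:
K(y, d) = d²
(K(-6, 18) + 80) - 256 = (18² + 80) - 256 = (324 + 80) - 256 = 404 - 256 = 148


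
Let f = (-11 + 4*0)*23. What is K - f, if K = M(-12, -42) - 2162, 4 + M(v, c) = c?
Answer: -1955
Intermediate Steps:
M(v, c) = -4 + c
f = -253 (f = (-11 + 0)*23 = -11*23 = -253)
K = -2208 (K = (-4 - 42) - 2162 = -46 - 2162 = -2208)
K - f = -2208 - 1*(-253) = -2208 + 253 = -1955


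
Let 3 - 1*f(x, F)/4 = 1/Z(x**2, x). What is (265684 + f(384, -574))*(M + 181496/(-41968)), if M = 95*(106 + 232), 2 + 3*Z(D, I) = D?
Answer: 1649649498560733889/193385921 ≈ 8.5303e+9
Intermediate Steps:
Z(D, I) = -2/3 + D/3
f(x, F) = 12 - 4/(-2/3 + x**2/3)
M = 32110 (M = 95*338 = 32110)
(265684 + f(384, -574))*(M + 181496/(-41968)) = (265684 + 12*(-3 + 384**2)/(-2 + 384**2))*(32110 + 181496/(-41968)) = (265684 + 12*(-3 + 147456)/(-2 + 147456))*(32110 + 181496*(-1/41968)) = (265684 + 12*147453/147454)*(32110 - 22687/5246) = (265684 + 12*(1/147454)*147453)*(168426373/5246) = (265684 + 884718/73727)*(168426373/5246) = (19588968986/73727)*(168426373/5246) = 1649649498560733889/193385921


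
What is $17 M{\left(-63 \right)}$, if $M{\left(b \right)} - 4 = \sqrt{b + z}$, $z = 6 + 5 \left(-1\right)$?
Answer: $68 + 17 i \sqrt{62} \approx 68.0 + 133.86 i$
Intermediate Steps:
$z = 1$ ($z = 6 - 5 = 1$)
$M{\left(b \right)} = 4 + \sqrt{1 + b}$ ($M{\left(b \right)} = 4 + \sqrt{b + 1} = 4 + \sqrt{1 + b}$)
$17 M{\left(-63 \right)} = 17 \left(4 + \sqrt{1 - 63}\right) = 17 \left(4 + \sqrt{-62}\right) = 17 \left(4 + i \sqrt{62}\right) = 68 + 17 i \sqrt{62}$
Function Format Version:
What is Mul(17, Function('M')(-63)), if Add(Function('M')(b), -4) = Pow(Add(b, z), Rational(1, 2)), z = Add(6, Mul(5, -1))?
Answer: Add(68, Mul(17, I, Pow(62, Rational(1, 2)))) ≈ Add(68.000, Mul(133.86, I))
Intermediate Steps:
z = 1 (z = Add(6, -5) = 1)
Function('M')(b) = Add(4, Pow(Add(1, b), Rational(1, 2))) (Function('M')(b) = Add(4, Pow(Add(b, 1), Rational(1, 2))) = Add(4, Pow(Add(1, b), Rational(1, 2))))
Mul(17, Function('M')(-63)) = Mul(17, Add(4, Pow(Add(1, -63), Rational(1, 2)))) = Mul(17, Add(4, Pow(-62, Rational(1, 2)))) = Mul(17, Add(4, Mul(I, Pow(62, Rational(1, 2))))) = Add(68, Mul(17, I, Pow(62, Rational(1, 2))))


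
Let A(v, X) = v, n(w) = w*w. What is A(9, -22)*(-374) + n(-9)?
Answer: -3285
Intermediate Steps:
n(w) = w²
A(9, -22)*(-374) + n(-9) = 9*(-374) + (-9)² = -3366 + 81 = -3285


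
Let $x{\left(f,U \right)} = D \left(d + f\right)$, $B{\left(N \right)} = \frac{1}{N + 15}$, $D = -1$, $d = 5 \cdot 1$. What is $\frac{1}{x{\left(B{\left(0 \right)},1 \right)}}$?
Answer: $- \frac{15}{76} \approx -0.19737$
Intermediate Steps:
$d = 5$
$B{\left(N \right)} = \frac{1}{15 + N}$
$x{\left(f,U \right)} = -5 - f$ ($x{\left(f,U \right)} = - (5 + f) = -5 - f$)
$\frac{1}{x{\left(B{\left(0 \right)},1 \right)}} = \frac{1}{-5 - \frac{1}{15 + 0}} = \frac{1}{-5 - \frac{1}{15}} = \frac{1}{- \frac{76}{15}} = - \frac{15}{76}$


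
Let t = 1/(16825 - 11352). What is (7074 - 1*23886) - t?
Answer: -92012077/5473 ≈ -16812.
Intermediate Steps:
t = 1/5473 ≈ 0.00018272
(7074 - 1*23886) - t = (7074 - 1*23886) - 1*1/5473 = (7074 - 23886) - 1/5473 = -16812 - 1/5473 = -92012077/5473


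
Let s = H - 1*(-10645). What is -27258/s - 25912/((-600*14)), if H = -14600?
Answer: 1183747/118650 ≈ 9.9768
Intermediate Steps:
s = -3955 (s = -14600 - 1*(-10645) = -14600 + 10645 = -3955)
-27258/s - 25912/((-600*14)) = -27258/(-3955) - 25912/((-600*14)) = -27258*(-1/3955) - 25912/(-8400) = 3894/565 - 25912*(-1/8400) = 3894/565 + 3239/1050 = 1183747/118650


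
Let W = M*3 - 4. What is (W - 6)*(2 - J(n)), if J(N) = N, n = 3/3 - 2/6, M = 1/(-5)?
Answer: -212/15 ≈ -14.133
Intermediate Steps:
M = -⅕ ≈ -0.20000
W = -23/5 (W = -⅕*3 - 4 = -⅗ - 4 = -23/5 ≈ -4.6000)
n = ⅔ (n = 3*(⅓) - 2*⅙ = 1 - ⅓ = ⅔ ≈ 0.66667)
(W - 6)*(2 - J(n)) = (-23/5 - 6)*(2 - 1*⅔) = -53*(2 - ⅔)/5 = -53/5*4/3 = -212/15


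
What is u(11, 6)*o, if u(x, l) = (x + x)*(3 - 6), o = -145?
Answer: 9570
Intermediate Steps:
u(x, l) = -6*x (u(x, l) = (2*x)*(-3) = -6*x)
u(11, 6)*o = -6*11*(-145) = -66*(-145) = 9570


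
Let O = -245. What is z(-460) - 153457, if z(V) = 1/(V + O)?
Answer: -108187186/705 ≈ -1.5346e+5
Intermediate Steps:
z(V) = 1/(-245 + V) (z(V) = 1/(V - 245) = 1/(-245 + V))
z(-460) - 153457 = 1/(-245 - 460) - 153457 = 1/(-705) - 153457 = -1/705 - 153457 = -108187186/705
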